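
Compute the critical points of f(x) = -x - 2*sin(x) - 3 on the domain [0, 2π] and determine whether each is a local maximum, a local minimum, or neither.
f'(x) = -2*cos(x) - 1

Solve f'(x) = 0 on [0, 2π]:
  f'(x) = 0 ⇔ cos(x) = -1/2, i.e. x = ±arccos(-1/2) + 2nπ; keep the solutions lying in [0, 2π].
  ⇒ x = 2*pi/3 ≈ 2.0944, 4*pi/3 ≈ 4.1888

f''(x) = 2*sin(x)
Second-derivative test at each critical point:
  f''(2.0944) = 1.7321 > 0 → local minimum
  f''(4.1888) = -1.7321 < 0 → local maximum

Critical points: x = 2*pi/3 ≈ 2.0944 (local minimum); x = 4*pi/3 ≈ 4.1888 (local maximum)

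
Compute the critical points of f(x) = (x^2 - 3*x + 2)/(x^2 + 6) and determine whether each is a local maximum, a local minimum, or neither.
f'(x) = (3*x^2 + 8*x - 18)/(x^4 + 12*x^2 + 36)

Solve f'(x) = 0:
  f'(x) = (3*x^2 + 8*x - 18)/(x^2 + 6)^2; the denominator is positive wherever f is defined, so f'(x) = 0 ⇔ 3*x^2 + 8*x - 18 = 0.
  3*x^2 + 8*x - 18 = 0 has no rational roots; quadratic formula: x = (-8 ± √280)/6.
  ⇒ x = -sqrt(70)/3 - 4/3 ≈ -4.1222, -4/3 + sqrt(70)/3 ≈ 1.4555

f''(x) = 6*(-x^3 - 4*x^2 + 18*x + 8)/(x^6 + 18*x^4 + 108*x^2 + 216)
Second-derivative test at each critical point:
  f''(-4.1222) = -0.0317 < 0 → local maximum
  f''(1.4555) = 0.2539 > 0 → local minimum

Critical points: x = -sqrt(70)/3 - 4/3 ≈ -4.1222 (local maximum); x = -4/3 + sqrt(70)/3 ≈ 1.4555 (local minimum)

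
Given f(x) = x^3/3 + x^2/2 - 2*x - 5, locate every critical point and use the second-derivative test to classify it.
f'(x) = x^2 + x - 2

Solve f'(x) = 0:
  Factor: x^2 + x - 2 = (x - 1)*(x + 2) = 0.
  ⇒ x = -2, 1

f''(x) = 2*x + 1
Second-derivative test at each critical point:
  f''(-2) = -3 < 0 → local maximum
  f''(1) = 3 > 0 → local minimum

Critical points: x = -2 (local maximum); x = 1 (local minimum)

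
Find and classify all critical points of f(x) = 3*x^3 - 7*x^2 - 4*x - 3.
f'(x) = 9*x^2 - 14*x - 4

Solve f'(x) = 0:
  9*x^2 - 14*x - 4 = 0 has no rational roots; quadratic formula: x = (14 ± √340)/18.
  ⇒ x = 7/9 - sqrt(85)/9 ≈ -0.2466, 7/9 + sqrt(85)/9 ≈ 1.8022

f''(x) = 18*x - 14
Second-derivative test at each critical point:
  f''(-0.2466) = -18.4391 < 0 → local maximum
  f''(1.8022) = 18.4391 > 0 → local minimum

Critical points: x = 7/9 - sqrt(85)/9 ≈ -0.2466 (local maximum); x = 7/9 + sqrt(85)/9 ≈ 1.8022 (local minimum)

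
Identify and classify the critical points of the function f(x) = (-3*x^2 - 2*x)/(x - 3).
f'(x) = 3*(-x^2 + 6*x + 2)/(x^2 - 6*x + 9)

Solve f'(x) = 0:
  f'(x) = -3*(x^2 - 6*x - 2)/(x - 3)^2; the denominator is positive wherever f is defined, so f'(x) = 0 ⇔ -3*x^2 + 18*x + 6 = 0.
  Factor: -3*x^2 + 18*x + 6 = -3*(x^2 - 6*x - 2); x^2 - 6*x - 2 = 0 has no rational roots; quadratic formula: x = (6 ± √44)/2.
  ⇒ x = 3 - sqrt(11) ≈ -0.3166, 3 + sqrt(11) ≈ 6.3166

f''(x) = -66/(x^3 - 9*x^2 + 27*x - 27)
Second-derivative test at each critical point:
  f''(-0.3166) = 1.8091 > 0 → local minimum
  f''(6.3166) = -1.8091 < 0 → local maximum

Critical points: x = 3 - sqrt(11) ≈ -0.3166 (local minimum); x = 3 + sqrt(11) ≈ 6.3166 (local maximum)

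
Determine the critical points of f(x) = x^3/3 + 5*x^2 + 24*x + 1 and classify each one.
f'(x) = x^2 + 10*x + 24

Solve f'(x) = 0:
  Factor: x^2 + 10*x + 24 = (x + 4)*(x + 6) = 0.
  ⇒ x = -6, -4

f''(x) = 2*x + 10
Second-derivative test at each critical point:
  f''(-6) = -2 < 0 → local maximum
  f''(-4) = 2 > 0 → local minimum

Critical points: x = -6 (local maximum); x = -4 (local minimum)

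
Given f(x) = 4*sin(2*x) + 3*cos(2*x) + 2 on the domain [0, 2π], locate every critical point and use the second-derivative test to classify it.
f'(x) = -6*sin(2*x) + 8*cos(2*x)

Solve f'(x) = 0 on [0, 2π]:
  f'(x) = 0 ⇔ 4*cos(2*x) = 3*sin(2*x) ⇔ tan(2*x) = 4/3, i.e. 2*x = arctan(4/3) + nπ; keep the solutions lying in [0, 2π].
  ⇒ x = atan(4/3)/2 ≈ 0.4636, atan(4/3)/2 + pi/2 ≈ 2.0344, atan(4/3)/2 + pi ≈ 3.6052, atan(4/3)/2 + 3*pi/2 ≈ 5.1760

f''(x) = -16*sin(2*x) - 12*cos(2*x)
Second-derivative test at each critical point:
  f''(0.4636) = -20 < 0 → local maximum
  f''(2.0344) = 20 > 0 → local minimum
  f''(3.6052) = -20 < 0 → local maximum
  f''(5.1760) = 20 > 0 → local minimum

Critical points: x = atan(4/3)/2 ≈ 0.4636 (local maximum); x = atan(4/3)/2 + pi/2 ≈ 2.0344 (local minimum); x = atan(4/3)/2 + pi ≈ 3.6052 (local maximum); x = atan(4/3)/2 + 3*pi/2 ≈ 5.1760 (local minimum)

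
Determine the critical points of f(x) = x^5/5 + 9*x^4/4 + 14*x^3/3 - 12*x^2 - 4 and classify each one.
f'(x) = x*(x^3 + 9*x^2 + 14*x - 24)

Solve f'(x) = 0:
  Factor: x^4 + 9*x^3 + 14*x^2 - 24*x = x*(x - 1)*(x + 4)*(x + 6) = 0.
  ⇒ x = -6, -4, 0, 1

f''(x) = 4*x^3 + 27*x^2 + 28*x - 24
Second-derivative test at each critical point:
  f''(-6) = -84 < 0 → local maximum
  f''(-4) = 40 > 0 → local minimum
  f''(0) = -24 < 0 → local maximum
  f''(1) = 35 > 0 → local minimum

Critical points: x = -6 (local maximum); x = -4 (local minimum); x = 0 (local maximum); x = 1 (local minimum)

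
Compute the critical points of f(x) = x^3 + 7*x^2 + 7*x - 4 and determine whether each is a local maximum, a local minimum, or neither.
f'(x) = 3*x^2 + 14*x + 7

Solve f'(x) = 0:
  3*x^2 + 14*x + 7 = 0 has no rational roots; quadratic formula: x = (-14 ± √112)/6.
  ⇒ x = -7/3 - 2*sqrt(7)/3 ≈ -4.0972, -7/3 + 2*sqrt(7)/3 ≈ -0.5695

f''(x) = 6*x + 14
Second-derivative test at each critical point:
  f''(-4.0972) = -10.5830 < 0 → local maximum
  f''(-0.5695) = 10.5830 > 0 → local minimum

Critical points: x = -7/3 - 2*sqrt(7)/3 ≈ -4.0972 (local maximum); x = -7/3 + 2*sqrt(7)/3 ≈ -0.5695 (local minimum)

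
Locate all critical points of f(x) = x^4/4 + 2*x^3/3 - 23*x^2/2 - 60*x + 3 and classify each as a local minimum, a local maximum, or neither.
f'(x) = x^3 + 2*x^2 - 23*x - 60

Solve f'(x) = 0:
  Factor: x^3 + 2*x^2 - 23*x - 60 = (x - 5)*(x + 3)*(x + 4) = 0.
  ⇒ x = -4, -3, 5

f''(x) = 3*x^2 + 4*x - 23
Second-derivative test at each critical point:
  f''(-4) = 9 > 0 → local minimum
  f''(-3) = -8 < 0 → local maximum
  f''(5) = 72 > 0 → local minimum

Critical points: x = -4 (local minimum); x = -3 (local maximum); x = 5 (local minimum)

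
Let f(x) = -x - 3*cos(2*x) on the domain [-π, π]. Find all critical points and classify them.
f'(x) = 6*sin(2*x) - 1

Solve f'(x) = 0 on [-π, π]:
  f'(x) = 0 ⇔ sin(2*x) = 1/6, i.e. 2*x = arcsin(1/6) + 2nπ or 2*x = π − arcsin(1/6) + 2nπ; keep the solutions lying in [-π, π].
  ⇒ x = -pi + asin(1/6)/2 ≈ -3.0579, -pi/2 - asin(1/6)/2 ≈ -1.6545, asin(1/6)/2 ≈ 0.0837, -asin(1/6)/2 + pi/2 ≈ 1.4871

f''(x) = 12*cos(2*x)
Second-derivative test at each critical point:
  f''(-3.0579) = 11.8322 > 0 → local minimum
  f''(-1.6545) = -11.8322 < 0 → local maximum
  f''(0.0837) = 11.8322 > 0 → local minimum
  f''(1.4871) = -11.8322 < 0 → local maximum

Critical points: x = -pi + asin(1/6)/2 ≈ -3.0579 (local minimum); x = -pi/2 - asin(1/6)/2 ≈ -1.6545 (local maximum); x = asin(1/6)/2 ≈ 0.0837 (local minimum); x = -asin(1/6)/2 + pi/2 ≈ 1.4871 (local maximum)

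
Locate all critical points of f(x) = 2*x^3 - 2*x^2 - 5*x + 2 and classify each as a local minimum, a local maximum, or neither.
f'(x) = 6*x^2 - 4*x - 5

Solve f'(x) = 0:
  6*x^2 - 4*x - 5 = 0 has no rational roots; quadratic formula: x = (4 ± √136)/12.
  ⇒ x = 1/3 - sqrt(34)/6 ≈ -0.6385, 1/3 + sqrt(34)/6 ≈ 1.3052

f''(x) = 12*x - 4
Second-derivative test at each critical point:
  f''(-0.6385) = -11.6619 < 0 → local maximum
  f''(1.3052) = 11.6619 > 0 → local minimum

Critical points: x = 1/3 - sqrt(34)/6 ≈ -0.6385 (local maximum); x = 1/3 + sqrt(34)/6 ≈ 1.3052 (local minimum)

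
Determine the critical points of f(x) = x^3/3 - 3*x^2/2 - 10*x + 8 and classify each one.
f'(x) = x^2 - 3*x - 10

Solve f'(x) = 0:
  Factor: x^2 - 3*x - 10 = (x - 5)*(x + 2) = 0.
  ⇒ x = -2, 5

f''(x) = 2*x - 3
Second-derivative test at each critical point:
  f''(-2) = -7 < 0 → local maximum
  f''(5) = 7 > 0 → local minimum

Critical points: x = -2 (local maximum); x = 5 (local minimum)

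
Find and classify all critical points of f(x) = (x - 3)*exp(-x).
f'(x) = (4 - x)*exp(-x)

Solve f'(x) = 0:
  f'(x) = (4 - x)·exp(-x) and exp(-x) > 0 for every x, so f'(x) = 0 ⇔ 4 - x = 0.
  4 - x = 0.
  ⇒ x = 4

f''(x) = (x - 5)*exp(-x)
Second-derivative test at each critical point:
  f''(4) = -0.0183 < 0 → local maximum

Critical points: x = 4 (local maximum)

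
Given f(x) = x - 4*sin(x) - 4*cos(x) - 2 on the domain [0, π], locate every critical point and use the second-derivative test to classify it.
f'(x) = -4*sqrt(2)*cos(x + pi/4) + 1

Solve f'(x) = 0 on [0, π]:
  f'(x) = 0 ⇔ 4*sin(x) - 4*cos(x) = -1. Write the left side as R·cos(x + φ) with R = √((-4)² + (-4)²) = 4*sqrt(2), cos φ = -sqrt(2)/2, sin φ = -sqrt(2)/2; then cos(x + φ) = -sqrt(2)/8. Solve for x and keep the solutions lying in [0, π].
  ⇒ x = atan((-1 + sqrt(31))/(1 + sqrt(31))) ≈ 0.6077

f''(x) = 4*sqrt(2)*sin(x + pi/4)
Second-derivative test at each critical point:
  f''(0.6077) = 5.5678 > 0 → local minimum

Critical points: x = atan((-1 + sqrt(31))/(1 + sqrt(31))) ≈ 0.6077 (local minimum)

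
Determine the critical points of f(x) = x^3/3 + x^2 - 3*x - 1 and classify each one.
f'(x) = x^2 + 2*x - 3

Solve f'(x) = 0:
  Factor: x^2 + 2*x - 3 = (x - 1)*(x + 3) = 0.
  ⇒ x = -3, 1

f''(x) = 2*x + 2
Second-derivative test at each critical point:
  f''(-3) = -4 < 0 → local maximum
  f''(1) = 4 > 0 → local minimum

Critical points: x = -3 (local maximum); x = 1 (local minimum)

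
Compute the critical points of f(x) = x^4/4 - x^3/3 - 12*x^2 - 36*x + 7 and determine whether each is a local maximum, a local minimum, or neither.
f'(x) = x^3 - x^2 - 24*x - 36

Solve f'(x) = 0:
  Factor: x^3 - x^2 - 24*x - 36 = (x - 6)*(x + 2)*(x + 3) = 0.
  ⇒ x = -3, -2, 6

f''(x) = 3*x^2 - 2*x - 24
Second-derivative test at each critical point:
  f''(-3) = 9 > 0 → local minimum
  f''(-2) = -8 < 0 → local maximum
  f''(6) = 72 > 0 → local minimum

Critical points: x = -3 (local minimum); x = -2 (local maximum); x = 6 (local minimum)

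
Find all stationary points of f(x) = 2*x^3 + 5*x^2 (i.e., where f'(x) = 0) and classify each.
f'(x) = 2*x*(3*x + 5)

Solve f'(x) = 0:
  Factor: 6*x^2 + 10*x = 2*x*(3*x + 5) = 0.
  ⇒ x = -5/3, 0

f''(x) = 12*x + 10
Second-derivative test at each critical point:
  f''(-5/3) = -10 < 0 → local maximum
  f''(0) = 10 > 0 → local minimum

Critical points: x = -5/3 (local maximum); x = 0 (local minimum)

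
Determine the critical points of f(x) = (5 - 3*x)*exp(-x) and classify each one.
f'(x) = (3*x - 8)*exp(-x)

Solve f'(x) = 0:
  f'(x) = (3*x - 8)·exp(-x) and exp(-x) > 0 for every x, so f'(x) = 0 ⇔ 3*x - 8 = 0.
  3*x - 8 = 0.
  ⇒ x = 8/3

f''(x) = (11 - 3*x)*exp(-x)
Second-derivative test at each critical point:
  f''(8/3) = 0.2085 > 0 → local minimum

Critical points: x = 8/3 (local minimum)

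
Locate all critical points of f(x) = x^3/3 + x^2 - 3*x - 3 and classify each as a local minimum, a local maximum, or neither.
f'(x) = x^2 + 2*x - 3

Solve f'(x) = 0:
  Factor: x^2 + 2*x - 3 = (x - 1)*(x + 3) = 0.
  ⇒ x = -3, 1

f''(x) = 2*x + 2
Second-derivative test at each critical point:
  f''(-3) = -4 < 0 → local maximum
  f''(1) = 4 > 0 → local minimum

Critical points: x = -3 (local maximum); x = 1 (local minimum)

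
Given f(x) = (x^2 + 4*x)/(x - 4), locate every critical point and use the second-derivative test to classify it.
f'(x) = (x^2 - 8*x - 16)/(x^2 - 8*x + 16)

Solve f'(x) = 0:
  f'(x) = (x^2 - 8*x - 16)/(x - 4)^2; the denominator is positive wherever f is defined, so f'(x) = 0 ⇔ x^2 - 8*x - 16 = 0.
  x^2 - 8*x - 16 = 0 has no rational roots; quadratic formula: x = (8 ± √128)/2.
  ⇒ x = 4 - 4*sqrt(2) ≈ -1.6569, 4 + 4*sqrt(2) ≈ 9.6569

f''(x) = 64/(x^3 - 12*x^2 + 48*x - 64)
Second-derivative test at each critical point:
  f''(-1.6569) = -0.3536 < 0 → local maximum
  f''(9.6569) = 0.3536 > 0 → local minimum

Critical points: x = 4 - 4*sqrt(2) ≈ -1.6569 (local maximum); x = 4 + 4*sqrt(2) ≈ 9.6569 (local minimum)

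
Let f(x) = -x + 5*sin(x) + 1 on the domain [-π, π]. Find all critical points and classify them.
f'(x) = 5*cos(x) - 1

Solve f'(x) = 0 on [-π, π]:
  f'(x) = 0 ⇔ cos(x) = 1/5, i.e. x = ±arccos(1/5) + 2nπ; keep the solutions lying in [-π, π].
  ⇒ x = -acos(1/5) ≈ -1.3694, acos(1/5) ≈ 1.3694

f''(x) = -5*sin(x)
Second-derivative test at each critical point:
  f''(-1.3694) = 4.8990 > 0 → local minimum
  f''(1.3694) = -4.8990 < 0 → local maximum

Critical points: x = -acos(1/5) ≈ -1.3694 (local minimum); x = acos(1/5) ≈ 1.3694 (local maximum)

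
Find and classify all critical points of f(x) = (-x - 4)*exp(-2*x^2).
f'(x) = (4*x*(x + 4) - 1)*exp(-2*x^2)

Solve f'(x) = 0:
  f'(x) = (4*x^2 + 16*x - 1)·exp(-2*x^2) and exp(-2*x^2) > 0 for every x, so f'(x) = 0 ⇔ 4*x^2 + 16*x - 1 = 0.
  4*x^2 + 16*x - 1 = 0 has no rational roots; quadratic formula: x = (-16 ± √272)/8.
  ⇒ x = -sqrt(17)/2 - 2 ≈ -4.0616, -2 + sqrt(17)/2 ≈ 0.0616

f''(x) = 4*(-4*x^2*(x + 4) + 3*x + 4)*exp(-2*x^2)
Second-derivative test at each critical point:
  f''(-4.0616) = -7.742e-14 < 0 → local maximum
  f''(0.0616) = 16.3679 > 0 → local minimum

Critical points: x = -sqrt(17)/2 - 2 ≈ -4.0616 (local maximum); x = -2 + sqrt(17)/2 ≈ 0.0616 (local minimum)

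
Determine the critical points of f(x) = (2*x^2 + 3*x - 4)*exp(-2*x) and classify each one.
f'(x) = (-4*x^2 - 2*x + 11)*exp(-2*x)

Solve f'(x) = 0:
  f'(x) = (-4*x^2 - 2*x + 11)·exp(-2*x) and exp(-2*x) > 0 for every x, so f'(x) = 0 ⇔ -4*x^2 - 2*x + 11 = 0.
  4*x^2 + 2*x - 11 = 0 has no rational roots; quadratic formula: x = (-2 ± √180)/8.
  ⇒ x = -3*sqrt(5)/4 - 1/4 ≈ -1.9271, -1/4 + 3*sqrt(5)/4 ≈ 1.4271

f''(x) = 4*(2*x^2 - x - 6)*exp(-2*x)
Second-derivative test at each critical point:
  f''(-1.9271) = 633.0696 > 0 → local minimum
  f''(1.4271) = -0.7729 < 0 → local maximum

Critical points: x = -3*sqrt(5)/4 - 1/4 ≈ -1.9271 (local minimum); x = -1/4 + 3*sqrt(5)/4 ≈ 1.4271 (local maximum)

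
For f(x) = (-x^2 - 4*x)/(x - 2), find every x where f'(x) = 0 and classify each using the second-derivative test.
f'(x) = (-x^2 + 4*x + 8)/(x^2 - 4*x + 4)

Solve f'(x) = 0:
  f'(x) = -(x^2 - 4*x - 8)/(x - 2)^2; the denominator is positive wherever f is defined, so f'(x) = 0 ⇔ -x^2 + 4*x + 8 = 0.
  x^2 - 4*x - 8 = 0 has no rational roots; quadratic formula: x = (4 ± √48)/2.
  ⇒ x = 2 - 2*sqrt(3) ≈ -1.4641, 2 + 2*sqrt(3) ≈ 5.4641

f''(x) = -24/(x^3 - 6*x^2 + 12*x - 8)
Second-derivative test at each critical point:
  f''(-1.4641) = 0.5774 > 0 → local minimum
  f''(5.4641) = -0.5774 < 0 → local maximum

Critical points: x = 2 - 2*sqrt(3) ≈ -1.4641 (local minimum); x = 2 + 2*sqrt(3) ≈ 5.4641 (local maximum)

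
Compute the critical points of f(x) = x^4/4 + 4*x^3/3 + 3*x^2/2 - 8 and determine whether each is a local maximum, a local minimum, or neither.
f'(x) = x*(x^2 + 4*x + 3)

Solve f'(x) = 0:
  Factor: x^3 + 4*x^2 + 3*x = x*(x + 1)*(x + 3) = 0.
  ⇒ x = -3, -1, 0

f''(x) = 3*x^2 + 8*x + 3
Second-derivative test at each critical point:
  f''(-3) = 6 > 0 → local minimum
  f''(-1) = -2 < 0 → local maximum
  f''(0) = 3 > 0 → local minimum

Critical points: x = -3 (local minimum); x = -1 (local maximum); x = 0 (local minimum)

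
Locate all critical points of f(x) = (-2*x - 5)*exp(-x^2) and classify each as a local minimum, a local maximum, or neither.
f'(x) = 2*(x*(2*x + 5) - 1)*exp(-x^2)

Solve f'(x) = 0:
  f'(x) = (4*x^2 + 10*x - 2)·exp(-x^2) and exp(-x^2) > 0 for every x, so f'(x) = 0 ⇔ 4*x^2 + 10*x - 2 = 0.
  Factor: 4*x^2 + 10*x - 2 = 2*(2*x^2 + 5*x - 1); 2*x^2 + 5*x - 1 = 0 has no rational roots; quadratic formula: x = (-5 ± √33)/4.
  ⇒ x = -sqrt(33)/4 - 5/4 ≈ -2.6861, -5/4 + sqrt(33)/4 ≈ 0.1861

f''(x) = 2*(-4*x^3 - 10*x^2 + 6*x + 5)*exp(-x^2)
Second-derivative test at each critical point:
  f''(-2.6861) = -0.0084 < 0 → local maximum
  f''(0.1861) = 11.0979 > 0 → local minimum

Critical points: x = -sqrt(33)/4 - 5/4 ≈ -2.6861 (local maximum); x = -5/4 + sqrt(33)/4 ≈ 0.1861 (local minimum)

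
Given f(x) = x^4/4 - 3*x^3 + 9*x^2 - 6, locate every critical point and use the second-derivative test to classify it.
f'(x) = x*(x^2 - 9*x + 18)

Solve f'(x) = 0:
  Factor: x^3 - 9*x^2 + 18*x = x*(x - 6)*(x - 3) = 0.
  ⇒ x = 0, 3, 6

f''(x) = 3*x^2 - 18*x + 18
Second-derivative test at each critical point:
  f''(0) = 18 > 0 → local minimum
  f''(3) = -9 < 0 → local maximum
  f''(6) = 18 > 0 → local minimum

Critical points: x = 0 (local minimum); x = 3 (local maximum); x = 6 (local minimum)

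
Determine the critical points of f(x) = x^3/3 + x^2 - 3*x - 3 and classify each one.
f'(x) = x^2 + 2*x - 3

Solve f'(x) = 0:
  Factor: x^2 + 2*x - 3 = (x - 1)*(x + 3) = 0.
  ⇒ x = -3, 1

f''(x) = 2*x + 2
Second-derivative test at each critical point:
  f''(-3) = -4 < 0 → local maximum
  f''(1) = 4 > 0 → local minimum

Critical points: x = -3 (local maximum); x = 1 (local minimum)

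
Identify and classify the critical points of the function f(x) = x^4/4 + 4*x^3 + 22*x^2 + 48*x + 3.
f'(x) = x^3 + 12*x^2 + 44*x + 48

Solve f'(x) = 0:
  Factor: x^3 + 12*x^2 + 44*x + 48 = (x + 2)*(x + 4)*(x + 6) = 0.
  ⇒ x = -6, -4, -2

f''(x) = 3*x^2 + 24*x + 44
Second-derivative test at each critical point:
  f''(-6) = 8 > 0 → local minimum
  f''(-4) = -4 < 0 → local maximum
  f''(-2) = 8 > 0 → local minimum

Critical points: x = -6 (local minimum); x = -4 (local maximum); x = -2 (local minimum)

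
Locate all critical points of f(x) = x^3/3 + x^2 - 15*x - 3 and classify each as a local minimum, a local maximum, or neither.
f'(x) = x^2 + 2*x - 15

Solve f'(x) = 0:
  Factor: x^2 + 2*x - 15 = (x - 3)*(x + 5) = 0.
  ⇒ x = -5, 3

f''(x) = 2*x + 2
Second-derivative test at each critical point:
  f''(-5) = -8 < 0 → local maximum
  f''(3) = 8 > 0 → local minimum

Critical points: x = -5 (local maximum); x = 3 (local minimum)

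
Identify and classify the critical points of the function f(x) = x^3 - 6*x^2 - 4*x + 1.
f'(x) = 3*x^2 - 12*x - 4

Solve f'(x) = 0:
  3*x^2 - 12*x - 4 = 0 has no rational roots; quadratic formula: x = (12 ± √192)/6.
  ⇒ x = 2 - 4*sqrt(3)/3 ≈ -0.3094, 2 + 4*sqrt(3)/3 ≈ 4.3094

f''(x) = 6*x - 12
Second-derivative test at each critical point:
  f''(-0.3094) = -13.8564 < 0 → local maximum
  f''(4.3094) = 13.8564 > 0 → local minimum

Critical points: x = 2 - 4*sqrt(3)/3 ≈ -0.3094 (local maximum); x = 2 + 4*sqrt(3)/3 ≈ 4.3094 (local minimum)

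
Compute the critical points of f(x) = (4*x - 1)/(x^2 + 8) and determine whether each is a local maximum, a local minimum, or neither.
f'(x) = 2*(-2*x^2 + x + 16)/(x^4 + 16*x^2 + 64)

Solve f'(x) = 0:
  f'(x) = -2*(2*x^2 - x - 16)/(x^2 + 8)^2; the denominator is positive wherever f is defined, so f'(x) = 0 ⇔ -4*x^2 + 2*x + 32 = 0.
  Factor: -4*x^2 + 2*x + 32 = -2*(2*x^2 - x - 16); 2*x^2 - x - 16 = 0 has no rational roots; quadratic formula: x = (1 ± √129)/4.
  ⇒ x = 1/4 - sqrt(129)/4 ≈ -2.5895, 1/4 + sqrt(129)/4 ≈ 3.0895

f''(x) = 2*(4*x^2*(4*x - 1) + (1 - 12*x)*(x^2 + 8))/(x^2 + 8)^3
Second-derivative test at each critical point:
  f''(-2.5895) = 0.1050 > 0 → local minimum
  f''(3.0895) = -0.0738 < 0 → local maximum

Critical points: x = 1/4 - sqrt(129)/4 ≈ -2.5895 (local minimum); x = 1/4 + sqrt(129)/4 ≈ 3.0895 (local maximum)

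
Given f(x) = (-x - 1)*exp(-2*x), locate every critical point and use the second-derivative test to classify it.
f'(x) = (2*x + 1)*exp(-2*x)

Solve f'(x) = 0:
  f'(x) = (2*x + 1)·exp(-2*x) and exp(-2*x) > 0 for every x, so f'(x) = 0 ⇔ 2*x + 1 = 0.
  2*x + 1 = 0.
  ⇒ x = -1/2

f''(x) = -4*x*exp(-2*x)
Second-derivative test at each critical point:
  f''(-1/2) = 5.4366 > 0 → local minimum

Critical points: x = -1/2 (local minimum)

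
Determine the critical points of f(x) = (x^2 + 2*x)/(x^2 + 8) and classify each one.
f'(x) = 2*(-x^2 + 8*x + 8)/(x^4 + 16*x^2 + 64)

Solve f'(x) = 0:
  f'(x) = -2*(x^2 - 8*x - 8)/(x^2 + 8)^2; the denominator is positive wherever f is defined, so f'(x) = 0 ⇔ -2*x^2 + 16*x + 16 = 0.
  Factor: -2*x^2 + 16*x + 16 = -2*(x^2 - 8*x - 8); x^2 - 8*x - 8 = 0 has no rational roots; quadratic formula: x = (8 ± √96)/2.
  ⇒ x = 4 - 2*sqrt(6) ≈ -0.8990, 4 + 2*sqrt(6) ≈ 8.8990

f''(x) = 4*(x^3 - 12*x^2 - 24*x + 32)/(x^6 + 24*x^4 + 192*x^2 + 512)
Second-derivative test at each critical point:
  f''(-0.8990) = 0.2526 > 0 → local minimum
  f''(8.8990) = -0.0026 < 0 → local maximum

Critical points: x = 4 - 2*sqrt(6) ≈ -0.8990 (local minimum); x = 4 + 2*sqrt(6) ≈ 8.8990 (local maximum)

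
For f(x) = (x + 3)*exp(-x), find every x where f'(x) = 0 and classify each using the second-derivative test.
f'(x) = (-x - 2)*exp(-x)

Solve f'(x) = 0:
  f'(x) = (-x - 2)·exp(-x) and exp(-x) > 0 for every x, so f'(x) = 0 ⇔ -x - 2 = 0.
  -x - 2 = 0.
  ⇒ x = -2

f''(x) = (x + 1)*exp(-x)
Second-derivative test at each critical point:
  f''(-2) = -7.3891 < 0 → local maximum

Critical points: x = -2 (local maximum)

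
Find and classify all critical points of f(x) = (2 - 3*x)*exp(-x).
f'(x) = (3*x - 5)*exp(-x)

Solve f'(x) = 0:
  f'(x) = (3*x - 5)·exp(-x) and exp(-x) > 0 for every x, so f'(x) = 0 ⇔ 3*x - 5 = 0.
  3*x - 5 = 0.
  ⇒ x = 5/3

f''(x) = (8 - 3*x)*exp(-x)
Second-derivative test at each critical point:
  f''(5/3) = 0.5666 > 0 → local minimum

Critical points: x = 5/3 (local minimum)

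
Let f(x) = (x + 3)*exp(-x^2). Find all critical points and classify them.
f'(x) = (-2*x*(x + 3) + 1)*exp(-x^2)

Solve f'(x) = 0:
  f'(x) = (-2*x^2 - 6*x + 1)·exp(-x^2) and exp(-x^2) > 0 for every x, so f'(x) = 0 ⇔ -2*x^2 - 6*x + 1 = 0.
  2*x^2 + 6*x - 1 = 0 has no rational roots; quadratic formula: x = (-6 ± √44)/4.
  ⇒ x = -sqrt(11)/2 - 3/2 ≈ -3.1583, -3/2 + sqrt(11)/2 ≈ 0.1583

f''(x) = 2*(2*x^2*(x + 3) - 3*x - 3)*exp(-x^2)
Second-derivative test at each critical point:
  f''(-3.1583) = 3.088e-04 > 0 → local minimum
  f''(0.1583) = -6.4691 < 0 → local maximum

Critical points: x = -sqrt(11)/2 - 3/2 ≈ -3.1583 (local minimum); x = -3/2 + sqrt(11)/2 ≈ 0.1583 (local maximum)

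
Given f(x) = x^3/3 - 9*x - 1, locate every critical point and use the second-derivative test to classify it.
f'(x) = x^2 - 9

Solve f'(x) = 0:
  Factor: x^2 - 9 = (x - 3)*(x + 3) = 0.
  ⇒ x = -3, 3

f''(x) = 2*x
Second-derivative test at each critical point:
  f''(-3) = -6 < 0 → local maximum
  f''(3) = 6 > 0 → local minimum

Critical points: x = -3 (local maximum); x = 3 (local minimum)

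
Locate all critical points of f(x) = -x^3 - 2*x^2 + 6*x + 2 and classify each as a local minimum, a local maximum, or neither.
f'(x) = -3*x^2 - 4*x + 6

Solve f'(x) = 0:
  3*x^2 + 4*x - 6 = 0 has no rational roots; quadratic formula: x = (-4 ± √88)/6.
  ⇒ x = -sqrt(22)/3 - 2/3 ≈ -2.2301, -2/3 + sqrt(22)/3 ≈ 0.8968

f''(x) = -6*x - 4
Second-derivative test at each critical point:
  f''(-2.2301) = 9.3808 > 0 → local minimum
  f''(0.8968) = -9.3808 < 0 → local maximum

Critical points: x = -sqrt(22)/3 - 2/3 ≈ -2.2301 (local minimum); x = -2/3 + sqrt(22)/3 ≈ 0.8968 (local maximum)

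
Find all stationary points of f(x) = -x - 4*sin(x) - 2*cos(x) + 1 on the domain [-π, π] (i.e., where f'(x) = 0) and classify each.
f'(x) = 2*sin(x) - 4*cos(x) - 1

Solve f'(x) = 0 on [-π, π]:
  f'(x) = 0 ⇔ 2*sin(x) - 4*cos(x) = 1. Write the left side as R·cos(x + φ) with R = √((-4)² + (-2)²) = 2*sqrt(5), cos φ = -2*sqrt(5)/5, sin φ = -sqrt(5)/5; then cos(x + φ) = sqrt(5)/10. Solve for x and keep the solutions lying in [-π, π].
  ⇒ x = -pi + atan((1 - 2*sqrt(19))/(-sqrt(19) - 2)) ≈ -2.2600, atan((1 + 2*sqrt(19))/(-2 + sqrt(19))) ≈ 1.3327

f''(x) = 4*sin(x) + 2*cos(x)
Second-derivative test at each critical point:
  f''(-2.2600) = -4.3589 < 0 → local maximum
  f''(1.3327) = 4.3589 > 0 → local minimum

Critical points: x = -pi + atan((1 - 2*sqrt(19))/(-sqrt(19) - 2)) ≈ -2.2600 (local maximum); x = atan((1 + 2*sqrt(19))/(-2 + sqrt(19))) ≈ 1.3327 (local minimum)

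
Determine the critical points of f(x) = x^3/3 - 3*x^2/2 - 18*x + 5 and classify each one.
f'(x) = x^2 - 3*x - 18

Solve f'(x) = 0:
  Factor: x^2 - 3*x - 18 = (x - 6)*(x + 3) = 0.
  ⇒ x = -3, 6

f''(x) = 2*x - 3
Second-derivative test at each critical point:
  f''(-3) = -9 < 0 → local maximum
  f''(6) = 9 > 0 → local minimum

Critical points: x = -3 (local maximum); x = 6 (local minimum)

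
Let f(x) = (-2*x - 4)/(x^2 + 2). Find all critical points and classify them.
f'(x) = 2*(-x^2 + 2*x*(x + 2) - 2)/(x^2 + 2)^2

Solve f'(x) = 0:
  f'(x) = 2*(x^2 + 4*x - 2)/(x^2 + 2)^2; the denominator is positive wherever f is defined, so f'(x) = 0 ⇔ 2*x^2 + 8*x - 4 = 0.
  Factor: 2*x^2 + 8*x - 4 = 2*(x^2 + 4*x - 2); x^2 + 4*x - 2 = 0 has no rational roots; quadratic formula: x = (-4 ± √24)/2.
  ⇒ x = -sqrt(6) - 2 ≈ -4.4495, -2 + sqrt(6) ≈ 0.4495

f''(x) = 4*(-4*x^2*(x + 2) + (3*x + 2)*(x^2 + 2))/(x^2 + 2)^3
Second-derivative test at each critical point:
  f''(-4.4495) = -0.0206 < 0 → local maximum
  f''(0.4495) = 2.0206 > 0 → local minimum

Critical points: x = -sqrt(6) - 2 ≈ -4.4495 (local maximum); x = -2 + sqrt(6) ≈ 0.4495 (local minimum)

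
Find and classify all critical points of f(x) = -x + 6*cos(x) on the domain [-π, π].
f'(x) = -6*sin(x) - 1

Solve f'(x) = 0 on [-π, π]:
  f'(x) = 0 ⇔ sin(x) = -1/6, i.e. x = arcsin(-1/6) + 2nπ or x = π − arcsin(-1/6) + 2nπ; keep the solutions lying in [-π, π].
  ⇒ x = -pi + asin(1/6) ≈ -2.9741, -asin(1/6) ≈ -0.1674

f''(x) = -6*cos(x)
Second-derivative test at each critical point:
  f''(-2.9741) = 5.9161 > 0 → local minimum
  f''(-0.1674) = -5.9161 < 0 → local maximum

Critical points: x = -pi + asin(1/6) ≈ -2.9741 (local minimum); x = -asin(1/6) ≈ -0.1674 (local maximum)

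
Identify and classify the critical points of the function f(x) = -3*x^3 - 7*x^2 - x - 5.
f'(x) = -9*x^2 - 14*x - 1

Solve f'(x) = 0:
  9*x^2 + 14*x + 1 = 0 has no rational roots; quadratic formula: x = (-14 ± √160)/18.
  ⇒ x = -7/9 - 2*sqrt(10)/9 ≈ -1.4805, -7/9 + 2*sqrt(10)/9 ≈ -0.0750

f''(x) = -18*x - 14
Second-derivative test at each critical point:
  f''(-1.4805) = 12.6491 > 0 → local minimum
  f''(-0.0750) = -12.6491 < 0 → local maximum

Critical points: x = -7/9 - 2*sqrt(10)/9 ≈ -1.4805 (local minimum); x = -7/9 + 2*sqrt(10)/9 ≈ -0.0750 (local maximum)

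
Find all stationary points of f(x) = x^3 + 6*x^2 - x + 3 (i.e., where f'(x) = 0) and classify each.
f'(x) = 3*x^2 + 12*x - 1

Solve f'(x) = 0:
  3*x^2 + 12*x - 1 = 0 has no rational roots; quadratic formula: x = (-12 ± √156)/6.
  ⇒ x = -sqrt(39)/3 - 2 ≈ -4.0817, -2 + sqrt(39)/3 ≈ 0.0817

f''(x) = 6*x + 12
Second-derivative test at each critical point:
  f''(-4.0817) = -12.4900 < 0 → local maximum
  f''(0.0817) = 12.4900 > 0 → local minimum

Critical points: x = -sqrt(39)/3 - 2 ≈ -4.0817 (local maximum); x = -2 + sqrt(39)/3 ≈ 0.0817 (local minimum)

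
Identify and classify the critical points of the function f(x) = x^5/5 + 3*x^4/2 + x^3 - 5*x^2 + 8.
f'(x) = x*(x^3 + 6*x^2 + 3*x - 10)

Solve f'(x) = 0:
  Factor: x^4 + 6*x^3 + 3*x^2 - 10*x = x*(x - 1)*(x + 2)*(x + 5) = 0.
  ⇒ x = -5, -2, 0, 1

f''(x) = 4*x^3 + 18*x^2 + 6*x - 10
Second-derivative test at each critical point:
  f''(-5) = -90 < 0 → local maximum
  f''(-2) = 18 > 0 → local minimum
  f''(0) = -10 < 0 → local maximum
  f''(1) = 18 > 0 → local minimum

Critical points: x = -5 (local maximum); x = -2 (local minimum); x = 0 (local maximum); x = 1 (local minimum)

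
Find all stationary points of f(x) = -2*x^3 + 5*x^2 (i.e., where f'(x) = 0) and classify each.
f'(x) = 2*x*(5 - 3*x)

Solve f'(x) = 0:
  Factor: -6*x^2 + 10*x = -2*x*(3*x - 5) = 0.
  ⇒ x = 0, 5/3

f''(x) = 10 - 12*x
Second-derivative test at each critical point:
  f''(0) = 10 > 0 → local minimum
  f''(5/3) = -10 < 0 → local maximum

Critical points: x = 0 (local minimum); x = 5/3 (local maximum)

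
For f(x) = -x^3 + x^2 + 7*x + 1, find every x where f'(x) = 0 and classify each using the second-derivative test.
f'(x) = -3*x^2 + 2*x + 7

Solve f'(x) = 0:
  3*x^2 - 2*x - 7 = 0 has no rational roots; quadratic formula: x = (2 ± √88)/6.
  ⇒ x = 1/3 - sqrt(22)/3 ≈ -1.2301, 1/3 + sqrt(22)/3 ≈ 1.8968

f''(x) = 2 - 6*x
Second-derivative test at each critical point:
  f''(-1.2301) = 9.3808 > 0 → local minimum
  f''(1.8968) = -9.3808 < 0 → local maximum

Critical points: x = 1/3 - sqrt(22)/3 ≈ -1.2301 (local minimum); x = 1/3 + sqrt(22)/3 ≈ 1.8968 (local maximum)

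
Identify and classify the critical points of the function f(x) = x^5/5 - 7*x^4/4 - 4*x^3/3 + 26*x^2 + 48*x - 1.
f'(x) = x^4 - 7*x^3 - 4*x^2 + 52*x + 48

Solve f'(x) = 0:
  Factor: x^4 - 7*x^3 - 4*x^2 + 52*x + 48 = (x - 6)*(x - 4)*(x + 1)*(x + 2) = 0.
  ⇒ x = -2, -1, 4, 6

f''(x) = 4*x^3 - 21*x^2 - 8*x + 52
Second-derivative test at each critical point:
  f''(-2) = -48 < 0 → local maximum
  f''(-1) = 35 > 0 → local minimum
  f''(4) = -60 < 0 → local maximum
  f''(6) = 112 > 0 → local minimum

Critical points: x = -2 (local maximum); x = -1 (local minimum); x = 4 (local maximum); x = 6 (local minimum)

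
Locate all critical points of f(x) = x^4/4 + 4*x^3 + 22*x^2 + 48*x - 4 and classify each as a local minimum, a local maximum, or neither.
f'(x) = x^3 + 12*x^2 + 44*x + 48

Solve f'(x) = 0:
  Factor: x^3 + 12*x^2 + 44*x + 48 = (x + 2)*(x + 4)*(x + 6) = 0.
  ⇒ x = -6, -4, -2

f''(x) = 3*x^2 + 24*x + 44
Second-derivative test at each critical point:
  f''(-6) = 8 > 0 → local minimum
  f''(-4) = -4 < 0 → local maximum
  f''(-2) = 8 > 0 → local minimum

Critical points: x = -6 (local minimum); x = -4 (local maximum); x = -2 (local minimum)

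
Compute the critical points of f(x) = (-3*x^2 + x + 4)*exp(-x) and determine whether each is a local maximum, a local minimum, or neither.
f'(x) = (3*x^2 - 7*x - 3)*exp(-x)

Solve f'(x) = 0:
  f'(x) = (3*x^2 - 7*x - 3)·exp(-x) and exp(-x) > 0 for every x, so f'(x) = 0 ⇔ 3*x^2 - 7*x - 3 = 0.
  3*x^2 - 7*x - 3 = 0 has no rational roots; quadratic formula: x = (7 ± √85)/6.
  ⇒ x = 7/6 - sqrt(85)/6 ≈ -0.3699, 7/6 + sqrt(85)/6 ≈ 2.7033

f''(x) = (-3*x^2 + 13*x - 4)*exp(-x)
Second-derivative test at each critical point:
  f''(-0.3699) = -13.3464 < 0 → local maximum
  f''(2.7033) = 0.6176 > 0 → local minimum

Critical points: x = 7/6 - sqrt(85)/6 ≈ -0.3699 (local maximum); x = 7/6 + sqrt(85)/6 ≈ 2.7033 (local minimum)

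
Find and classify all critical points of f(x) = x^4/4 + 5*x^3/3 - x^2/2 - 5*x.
f'(x) = x^3 + 5*x^2 - x - 5

Solve f'(x) = 0:
  Factor: x^3 + 5*x^2 - x - 5 = (x - 1)*(x + 1)*(x + 5) = 0.
  ⇒ x = -5, -1, 1

f''(x) = 3*x^2 + 10*x - 1
Second-derivative test at each critical point:
  f''(-5) = 24 > 0 → local minimum
  f''(-1) = -8 < 0 → local maximum
  f''(1) = 12 > 0 → local minimum

Critical points: x = -5 (local minimum); x = -1 (local maximum); x = 1 (local minimum)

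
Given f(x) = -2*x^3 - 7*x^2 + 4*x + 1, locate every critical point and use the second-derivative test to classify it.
f'(x) = -6*x^2 - 14*x + 4

Solve f'(x) = 0:
  Factor: -6*x^2 - 14*x + 4 = -2*(3*x^2 + 7*x - 2); 3*x^2 + 7*x - 2 = 0 has no rational roots; quadratic formula: x = (-7 ± √73)/6.
  ⇒ x = -sqrt(73)/6 - 7/6 ≈ -2.5907, -7/6 + sqrt(73)/6 ≈ 0.2573

f''(x) = -12*x - 14
Second-derivative test at each critical point:
  f''(-2.5907) = 17.0880 > 0 → local minimum
  f''(0.2573) = -17.0880 < 0 → local maximum

Critical points: x = -sqrt(73)/6 - 7/6 ≈ -2.5907 (local minimum); x = -7/6 + sqrt(73)/6 ≈ 0.2573 (local maximum)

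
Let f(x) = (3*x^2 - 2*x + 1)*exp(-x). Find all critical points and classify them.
f'(x) = (-3*x^2 + 8*x - 3)*exp(-x)

Solve f'(x) = 0:
  f'(x) = (-3*x^2 + 8*x - 3)·exp(-x) and exp(-x) > 0 for every x, so f'(x) = 0 ⇔ -3*x^2 + 8*x - 3 = 0.
  3*x^2 - 8*x + 3 = 0 has no rational roots; quadratic formula: x = (8 ± √28)/6.
  ⇒ x = 4/3 - sqrt(7)/3 ≈ 0.4514, sqrt(7)/3 + 4/3 ≈ 2.2153

f''(x) = (3*x^2 - 14*x + 11)*exp(-x)
Second-derivative test at each critical point:
  f''(0.4514) = 3.3692 > 0 → local minimum
  f''(2.2153) = -0.5774 < 0 → local maximum

Critical points: x = 4/3 - sqrt(7)/3 ≈ 0.4514 (local minimum); x = sqrt(7)/3 + 4/3 ≈ 2.2153 (local maximum)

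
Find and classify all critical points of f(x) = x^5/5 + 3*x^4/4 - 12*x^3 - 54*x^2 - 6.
f'(x) = x*(x^3 + 3*x^2 - 36*x - 108)

Solve f'(x) = 0:
  Factor: x^4 + 3*x^3 - 36*x^2 - 108*x = x*(x - 6)*(x + 3)*(x + 6) = 0.
  ⇒ x = -6, -3, 0, 6

f''(x) = 4*x^3 + 9*x^2 - 72*x - 108
Second-derivative test at each critical point:
  f''(-6) = -216 < 0 → local maximum
  f''(-3) = 81 > 0 → local minimum
  f''(0) = -108 < 0 → local maximum
  f''(6) = 648 > 0 → local minimum

Critical points: x = -6 (local maximum); x = -3 (local minimum); x = 0 (local maximum); x = 6 (local minimum)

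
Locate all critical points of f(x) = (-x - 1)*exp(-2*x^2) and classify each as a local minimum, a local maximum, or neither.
f'(x) = (4*x*(x + 1) - 1)*exp(-2*x^2)

Solve f'(x) = 0:
  f'(x) = (4*x^2 + 4*x - 1)·exp(-2*x^2) and exp(-2*x^2) > 0 for every x, so f'(x) = 0 ⇔ 4*x^2 + 4*x - 1 = 0.
  4*x^2 + 4*x - 1 = 0 has no rational roots; quadratic formula: x = (-4 ± √32)/8.
  ⇒ x = -sqrt(2)/2 - 1/2 ≈ -1.2071, -1/2 + sqrt(2)/2 ≈ 0.2071

f''(x) = 4*(-4*x^2*(x + 1) + 3*x + 1)*exp(-2*x^2)
Second-derivative test at each critical point:
  f''(-1.2071) = -0.3069 < 0 → local maximum
  f''(0.2071) = 5.1918 > 0 → local minimum

Critical points: x = -sqrt(2)/2 - 1/2 ≈ -1.2071 (local maximum); x = -1/2 + sqrt(2)/2 ≈ 0.2071 (local minimum)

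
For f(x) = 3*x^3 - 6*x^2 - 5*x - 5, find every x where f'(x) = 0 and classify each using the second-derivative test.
f'(x) = 9*x^2 - 12*x - 5

Solve f'(x) = 0:
  Factor: 9*x^2 - 12*x - 5 = (3*x - 5)*(3*x + 1) = 0.
  ⇒ x = -1/3, 5/3

f''(x) = 18*x - 12
Second-derivative test at each critical point:
  f''(-1/3) = -18 < 0 → local maximum
  f''(5/3) = 18 > 0 → local minimum

Critical points: x = -1/3 (local maximum); x = 5/3 (local minimum)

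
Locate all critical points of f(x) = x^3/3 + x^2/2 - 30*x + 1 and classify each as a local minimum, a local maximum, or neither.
f'(x) = x^2 + x - 30

Solve f'(x) = 0:
  Factor: x^2 + x - 30 = (x - 5)*(x + 6) = 0.
  ⇒ x = -6, 5

f''(x) = 2*x + 1
Second-derivative test at each critical point:
  f''(-6) = -11 < 0 → local maximum
  f''(5) = 11 > 0 → local minimum

Critical points: x = -6 (local maximum); x = 5 (local minimum)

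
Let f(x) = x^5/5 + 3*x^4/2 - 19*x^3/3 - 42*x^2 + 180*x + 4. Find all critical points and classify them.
f'(x) = x^4 + 6*x^3 - 19*x^2 - 84*x + 180

Solve f'(x) = 0:
  Factor: x^4 + 6*x^3 - 19*x^2 - 84*x + 180 = (x - 3)*(x - 2)*(x + 5)*(x + 6) = 0.
  ⇒ x = -6, -5, 2, 3

f''(x) = 4*x^3 + 18*x^2 - 38*x - 84
Second-derivative test at each critical point:
  f''(-6) = -72 < 0 → local maximum
  f''(-5) = 56 > 0 → local minimum
  f''(2) = -56 < 0 → local maximum
  f''(3) = 72 > 0 → local minimum

Critical points: x = -6 (local maximum); x = -5 (local minimum); x = 2 (local maximum); x = 3 (local minimum)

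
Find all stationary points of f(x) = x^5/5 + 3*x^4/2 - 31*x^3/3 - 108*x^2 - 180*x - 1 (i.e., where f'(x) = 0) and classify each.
f'(x) = x^4 + 6*x^3 - 31*x^2 - 216*x - 180

Solve f'(x) = 0:
  Factor: x^4 + 6*x^3 - 31*x^2 - 216*x - 180 = (x - 6)*(x + 1)*(x + 5)*(x + 6) = 0.
  ⇒ x = -6, -5, -1, 6

f''(x) = 4*x^3 + 18*x^2 - 62*x - 216
Second-derivative test at each critical point:
  f''(-6) = -60 < 0 → local maximum
  f''(-5) = 44 > 0 → local minimum
  f''(-1) = -140 < 0 → local maximum
  f''(6) = 924 > 0 → local minimum

Critical points: x = -6 (local maximum); x = -5 (local minimum); x = -1 (local maximum); x = 6 (local minimum)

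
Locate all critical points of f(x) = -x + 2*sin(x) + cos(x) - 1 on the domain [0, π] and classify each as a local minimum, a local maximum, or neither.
f'(x) = -sin(x) + 2*cos(x) - 1

Solve f'(x) = 0 on [0, π]:
  f'(x) = 0 ⇔ -sin(x) + 2*cos(x) = 1. Write the left side as R·cos(x + φ) with R = √(2² + 1²) = sqrt(5), cos φ = 2*sqrt(5)/5, sin φ = sqrt(5)/5; then cos(x + φ) = sqrt(5)/5. Solve for x and keep the solutions lying in [0, π].
  ⇒ x = atan(3/4) ≈ 0.6435

f''(x) = -2*sin(x) - cos(x)
Second-derivative test at each critical point:
  f''(0.6435) = -2 < 0 → local maximum

Critical points: x = atan(3/4) ≈ 0.6435 (local maximum)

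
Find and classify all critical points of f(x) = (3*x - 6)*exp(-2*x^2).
f'(x) = 3*(-4*x*(x - 2) + 1)*exp(-2*x^2)

Solve f'(x) = 0:
  f'(x) = (-12*x^2 + 24*x + 3)·exp(-2*x^2) and exp(-2*x^2) > 0 for every x, so f'(x) = 0 ⇔ -12*x^2 + 24*x + 3 = 0.
  Factor: -12*x^2 + 24*x + 3 = -3*(4*x^2 - 8*x - 1); 4*x^2 - 8*x - 1 = 0 has no rational roots; quadratic formula: x = (8 ± √80)/8.
  ⇒ x = 1 - sqrt(5)/2 ≈ -0.1180, 1 + sqrt(5)/2 ≈ 2.1180

f''(x) = 12*(4*x^2*(x - 2) - 3*x + 2)*exp(-2*x^2)
Second-derivative test at each critical point:
  f''(-0.1180) = 26.0955 > 0 → local minimum
  f''(2.1180) = -0.0034 < 0 → local maximum

Critical points: x = 1 - sqrt(5)/2 ≈ -0.1180 (local minimum); x = 1 + sqrt(5)/2 ≈ 2.1180 (local maximum)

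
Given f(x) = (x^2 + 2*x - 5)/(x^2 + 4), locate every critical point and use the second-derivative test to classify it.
f'(x) = 2*(-x^2 + 9*x + 4)/(x^4 + 8*x^2 + 16)

Solve f'(x) = 0:
  f'(x) = -2*(x^2 - 9*x - 4)/(x^2 + 4)^2; the denominator is positive wherever f is defined, so f'(x) = 0 ⇔ -2*x^2 + 18*x + 8 = 0.
  Factor: -2*x^2 + 18*x + 8 = -2*(x^2 - 9*x - 4); x^2 - 9*x - 4 = 0 has no rational roots; quadratic formula: x = (9 ± √97)/2.
  ⇒ x = 9/2 - sqrt(97)/2 ≈ -0.4244, 9/2 + sqrt(97)/2 ≈ 9.4244

f''(x) = 2*(2*x^3 - 27*x^2 - 24*x + 36)/(x^6 + 12*x^4 + 48*x^2 + 64)
Second-derivative test at each critical point:
  f''(-0.4244) = 1.1273 > 0 → local minimum
  f''(9.4244) = -0.0023 < 0 → local maximum

Critical points: x = 9/2 - sqrt(97)/2 ≈ -0.4244 (local minimum); x = 9/2 + sqrt(97)/2 ≈ 9.4244 (local maximum)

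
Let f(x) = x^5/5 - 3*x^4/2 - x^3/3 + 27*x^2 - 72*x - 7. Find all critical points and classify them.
f'(x) = x^4 - 6*x^3 - x^2 + 54*x - 72

Solve f'(x) = 0:
  Factor: x^4 - 6*x^3 - x^2 + 54*x - 72 = (x - 4)*(x - 3)*(x - 2)*(x + 3) = 0.
  ⇒ x = -3, 2, 3, 4

f''(x) = 4*x^3 - 18*x^2 - 2*x + 54
Second-derivative test at each critical point:
  f''(-3) = -210 < 0 → local maximum
  f''(2) = 10 > 0 → local minimum
  f''(3) = -6 < 0 → local maximum
  f''(4) = 14 > 0 → local minimum

Critical points: x = -3 (local maximum); x = 2 (local minimum); x = 3 (local maximum); x = 4 (local minimum)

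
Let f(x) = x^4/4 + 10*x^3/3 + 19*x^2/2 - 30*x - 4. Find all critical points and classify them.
f'(x) = x^3 + 10*x^2 + 19*x - 30

Solve f'(x) = 0:
  Factor: x^3 + 10*x^2 + 19*x - 30 = (x - 1)*(x + 5)*(x + 6) = 0.
  ⇒ x = -6, -5, 1

f''(x) = 3*x^2 + 20*x + 19
Second-derivative test at each critical point:
  f''(-6) = 7 > 0 → local minimum
  f''(-5) = -6 < 0 → local maximum
  f''(1) = 42 > 0 → local minimum

Critical points: x = -6 (local minimum); x = -5 (local maximum); x = 1 (local minimum)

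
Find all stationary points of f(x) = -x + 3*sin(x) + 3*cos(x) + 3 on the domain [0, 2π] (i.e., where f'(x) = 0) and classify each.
f'(x) = 3*sqrt(2)*cos(x + pi/4) - 1

Solve f'(x) = 0 on [0, 2π]:
  f'(x) = 0 ⇔ -3*sin(x) + 3*cos(x) = 1. Write the left side as R·cos(x + φ) with R = √(3² + 3²) = 3*sqrt(2), cos φ = sqrt(2)/2, sin φ = sqrt(2)/2; then cos(x + φ) = sqrt(2)/6. Solve for x and keep the solutions lying in [0, 2π].
  ⇒ x = atan((-1 + sqrt(17))/(1 + sqrt(17))) ≈ 0.5475, atan((-sqrt(17) - 1)/(1 - sqrt(17))) + pi ≈ 4.1649

f''(x) = -3*sqrt(2)*sin(x + pi/4)
Second-derivative test at each critical point:
  f''(0.5475) = -4.1231 < 0 → local maximum
  f''(4.1649) = 4.1231 > 0 → local minimum

Critical points: x = atan((-1 + sqrt(17))/(1 + sqrt(17))) ≈ 0.5475 (local maximum); x = atan((-sqrt(17) - 1)/(1 - sqrt(17))) + pi ≈ 4.1649 (local minimum)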